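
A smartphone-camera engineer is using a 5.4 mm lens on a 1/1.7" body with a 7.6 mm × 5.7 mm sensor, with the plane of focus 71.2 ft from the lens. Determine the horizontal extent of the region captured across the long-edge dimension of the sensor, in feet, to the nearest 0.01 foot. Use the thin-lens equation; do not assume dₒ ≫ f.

dₒ: 71.2 ft × 304.8 mm/ft = 21701.76 mm.
Similar triangles through the lens centre give W/dₒ = w/dᵢ; with 1/f = 1/dₒ + 1/dᵢ this gives W = w·(dₒ − f)/f.
W = 7.6 mm × (21701.8 − 5.4) / 5.4 = 7.6 × 4017.8443 ≈ 30535.617 mm = 30535.617/304.8 ft = 100.182 ft.

100.18 ft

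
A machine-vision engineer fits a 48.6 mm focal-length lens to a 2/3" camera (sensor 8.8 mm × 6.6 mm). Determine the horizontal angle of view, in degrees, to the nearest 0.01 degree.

10.35°

Angle of view α = 2·arctan(w/2f) with w = 8.8 mm and f = 48.6 mm.
w/2f = 0.09053; arctan(0.09053) ≈ 5.1732°, so α ≈ 10.3463°.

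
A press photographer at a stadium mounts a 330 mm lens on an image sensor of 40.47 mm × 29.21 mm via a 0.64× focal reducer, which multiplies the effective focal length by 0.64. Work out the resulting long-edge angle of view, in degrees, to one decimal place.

10.9°

Effective focal length f = 330 × 0.64 = 211.2 mm.
α = 2·arctan(40.47 / (2 × 211.2)) = 2·arctan(0.09581) ≈ 10.9456°.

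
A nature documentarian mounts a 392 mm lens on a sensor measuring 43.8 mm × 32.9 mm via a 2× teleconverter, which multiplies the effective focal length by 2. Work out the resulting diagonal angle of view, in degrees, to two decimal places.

4.00°

Effective focal length f = 392 × 2 = 784 mm.
Sensor diagonal = √(43.8² + 32.9²) = √3000.8500 ≈ 54.7800 mm.
α = 2·arctan(54.780 / (2 × 784)) = 2·arctan(0.03494) ≈ 4.0018°.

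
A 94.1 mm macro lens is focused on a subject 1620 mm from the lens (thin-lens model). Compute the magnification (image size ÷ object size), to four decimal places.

Thin lens: 1/f = 1/dₒ + 1/dᵢ → 1/dᵢ = 1/94.1 − 1/1620 = 0.0100097 mm⁻¹, so dᵢ ≈ 99.9030 mm.
Magnification m = dᵢ/dₒ = 99.9030/1620 ≈ 0.06167.

0.0617×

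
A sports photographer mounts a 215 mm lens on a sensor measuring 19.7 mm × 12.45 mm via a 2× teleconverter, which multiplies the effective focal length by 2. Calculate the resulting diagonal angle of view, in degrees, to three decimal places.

3.104°

Effective focal length f = 215 × 2 = 430 mm.
Sensor diagonal = √(19.7² + 12.45²) = √543.0925 ≈ 23.3043 mm.
α = 2·arctan(23.304 / (2 × 430)) = 2·arctan(0.02710) ≈ 3.1045°.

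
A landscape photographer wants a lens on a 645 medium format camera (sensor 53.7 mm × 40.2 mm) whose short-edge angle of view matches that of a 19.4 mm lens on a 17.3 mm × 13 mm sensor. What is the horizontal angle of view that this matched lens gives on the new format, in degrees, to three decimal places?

Equal short-edge AOV ⇒ f₂ = f₁ · 40.2/13 = 19.4 × 3.09231 ≈ 59.9908 mm.
Horizontal AOV on the new format = 2·arctan(53.7 / (2 × 59.9908)) = 2·arctan(0.44757) ≈ 48.2236°.

48.224°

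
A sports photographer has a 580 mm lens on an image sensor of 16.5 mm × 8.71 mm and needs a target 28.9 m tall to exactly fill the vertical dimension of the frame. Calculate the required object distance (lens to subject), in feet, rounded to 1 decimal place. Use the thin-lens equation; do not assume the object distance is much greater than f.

W: 28.9 m = 28900 mm.
Magnification m = h/W = dᵢ/dₒ; combined with 1/f = 1/dₒ + 1/dᵢ this gives dₒ = f·(1 + W/h).
dₒ = 580 mm × (1 + 28900/8.71) = 580 × 3319.0253 ≈ 1925034.650 mm = 1925034.650/304.8 ft = 6315.73 ft.

6315.7 ft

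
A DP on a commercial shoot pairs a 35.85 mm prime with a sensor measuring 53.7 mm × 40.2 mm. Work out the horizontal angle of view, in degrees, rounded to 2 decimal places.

73.66°

Angle of view α = 2·arctan(w/2f) with w = 53.7 mm and f = 35.85 mm.
w/2f = 0.74895; arctan(0.74895) ≈ 36.8315°, so α ≈ 73.6630°.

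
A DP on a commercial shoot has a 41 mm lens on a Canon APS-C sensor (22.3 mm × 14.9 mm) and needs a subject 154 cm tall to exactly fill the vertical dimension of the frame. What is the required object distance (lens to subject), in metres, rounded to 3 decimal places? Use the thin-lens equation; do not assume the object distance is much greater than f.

4.279 m

W: 154 cm = 1540 mm.
Magnification m = h/W = dᵢ/dₒ; combined with 1/f = 1/dₒ + 1/dᵢ this gives dₒ = f·(1 + W/h).
dₒ = 41 mm × (1 + 1540/14.9) = 41 × 104.3557 ≈ 4278.584 mm = 4.27858 m.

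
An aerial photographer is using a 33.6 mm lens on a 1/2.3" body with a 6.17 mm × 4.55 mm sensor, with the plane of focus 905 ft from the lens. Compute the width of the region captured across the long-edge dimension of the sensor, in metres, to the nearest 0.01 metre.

dₒ: 905 ft × 304.8 mm/ft = 275843.99 mm.
Similar triangles through the lens centre give W/dₒ = w/dᵢ; with 1/f = 1/dₒ + 1/dᵢ this gives W = w·(dₒ − f)/f.
W = 6.17 mm × (275844 − 33.6) / 33.6 = 6.17 × 8208.6426 ≈ 50647.325 mm = 50.6473 m.

50.65 m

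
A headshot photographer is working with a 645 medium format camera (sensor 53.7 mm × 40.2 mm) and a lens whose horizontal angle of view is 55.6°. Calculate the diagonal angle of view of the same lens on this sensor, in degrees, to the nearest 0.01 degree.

66.74°

From the horizontal AOV: f = 53.7 / (2·tan(27.8°)) = 53.7 / 1.05448 ≈ 50.9256 mm.
Sensor diagonal = √(53.7² + 40.2²) = √4499.7300 ≈ 67.0800 mm.
Diagonal AOV = 2·arctan(67.0800 / (2 × 50.9256)) = 2·arctan(0.65861) ≈ 66.7385°.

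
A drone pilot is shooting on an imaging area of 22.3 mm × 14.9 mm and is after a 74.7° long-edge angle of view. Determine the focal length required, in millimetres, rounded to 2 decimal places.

From α = 2·arctan(w/2f) we get f = w / (2·tan(α/2)).
With w = 22.3 mm and α/2 = 37.35°, tan(α/2) ≈ 0.76318, so f ≈ 22.3 / 1.52635 ≈ 14.6100 mm.

14.61 mm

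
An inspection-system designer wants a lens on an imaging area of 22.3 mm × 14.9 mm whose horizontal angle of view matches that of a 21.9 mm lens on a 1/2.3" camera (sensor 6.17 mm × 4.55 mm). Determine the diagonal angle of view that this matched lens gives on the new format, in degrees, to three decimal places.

Equal horizontal AOV ⇒ f₂ = f₁ · 22.3/6.17 = 21.9 × 3.61426 ≈ 79.1524 mm.
Sensor diagonal = √(22.3² + 14.9²) = √719.3000 ≈ 26.8198 mm.
Diagonal AOV on the new format = 2·arctan(26.8198 / (2 × 79.1524)) = 2·arctan(0.16942) ≈ 19.2313°.

19.231°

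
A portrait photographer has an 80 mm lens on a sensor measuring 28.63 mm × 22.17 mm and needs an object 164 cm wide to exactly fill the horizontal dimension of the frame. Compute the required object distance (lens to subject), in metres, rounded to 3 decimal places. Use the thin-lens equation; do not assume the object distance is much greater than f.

W: 164 cm = 1640 mm.
Magnification m = w/W = dᵢ/dₒ; combined with 1/f = 1/dₒ + 1/dᵢ this gives dₒ = f·(1 + W/w).
dₒ = 80 mm × (1 + 1640/28.63) = 80 × 58.2826 ≈ 4662.606 mm = 4.66261 m.

4.663 m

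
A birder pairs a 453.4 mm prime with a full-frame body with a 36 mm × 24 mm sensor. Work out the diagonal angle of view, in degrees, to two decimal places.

5.46°

Sensor diagonal = √(36² + 24²) = √1872.0000 ≈ 43.2666 mm.
Angle of view α = 2·arctan(d/2f) with d = 43.2666 mm and f = 453.4 mm.
d/2f = 0.04771; arctan(0.04771) ≈ 2.7317°, so α ≈ 5.4634°.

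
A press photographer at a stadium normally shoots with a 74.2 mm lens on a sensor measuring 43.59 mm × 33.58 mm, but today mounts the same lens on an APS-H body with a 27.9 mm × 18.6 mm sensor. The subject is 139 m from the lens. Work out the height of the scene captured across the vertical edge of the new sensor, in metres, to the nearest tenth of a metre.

The focal length stays 74.2 mm; the relevant sensor dimension is now h = 18.6 mm. Object distance dₒ = 139 m = 139000 mm.
Thin-lens field height W = h·(dₒ − f)/f = 18.6 × (139000 − 74.2)/74.2 ≈ 34825.066 mm = 34.8251 m.

34.8 m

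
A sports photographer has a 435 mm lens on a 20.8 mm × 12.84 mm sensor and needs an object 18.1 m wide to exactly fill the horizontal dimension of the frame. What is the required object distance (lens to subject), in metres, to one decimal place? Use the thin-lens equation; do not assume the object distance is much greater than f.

W: 18.1 m = 18100 mm.
Magnification m = w/W = dᵢ/dₒ; combined with 1/f = 1/dₒ + 1/dᵢ this gives dₒ = f·(1 + W/w).
dₒ = 435 mm × (1 + 18100/20.8) = 435 × 871.1923 ≈ 378968.654 mm = 378.969 m.

379.0 m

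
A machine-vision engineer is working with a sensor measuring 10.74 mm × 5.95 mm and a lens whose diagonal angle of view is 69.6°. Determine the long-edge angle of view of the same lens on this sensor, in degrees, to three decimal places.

Sensor diagonal = √(10.74² + 5.95²) = √150.7501 ≈ 12.2780 mm.
From the diagonal AOV: f = 12.2780 / (2·tan(34.8°)) = 12.2780 / 1.39004 ≈ 8.8329 mm.
Long-edge AOV = 2·arctan(10.74 / (2 × 8.8329)) = 2·arctan(0.60796) ≈ 62.5955°.

62.595°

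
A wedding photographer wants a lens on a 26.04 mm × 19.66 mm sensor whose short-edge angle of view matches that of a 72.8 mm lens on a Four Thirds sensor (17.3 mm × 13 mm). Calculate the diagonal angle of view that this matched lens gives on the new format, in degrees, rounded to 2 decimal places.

Equal short-edge AOV ⇒ f₂ = f₁ · 19.66/13 = 72.8 × 1.51231 ≈ 110.0960 mm.
Sensor diagonal = √(26.04² + 19.66²) = √1064.5972 ≈ 32.6282 mm.
Diagonal AOV on the new format = 2·arctan(32.6282 / (2 × 110.0960)) = 2·arctan(0.14818) ≈ 16.8576°.

16.86°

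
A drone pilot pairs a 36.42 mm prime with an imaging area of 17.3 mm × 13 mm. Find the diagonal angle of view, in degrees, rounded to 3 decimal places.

Sensor diagonal = √(17.3² + 13²) = √468.2900 ≈ 21.6400 mm.
Angle of view α = 2·arctan(d/2f) with d = 21.6400 mm and f = 36.42 mm.
d/2f = 0.29709; arctan(0.29709) ≈ 16.5461°, so α ≈ 33.0923°.

33.092°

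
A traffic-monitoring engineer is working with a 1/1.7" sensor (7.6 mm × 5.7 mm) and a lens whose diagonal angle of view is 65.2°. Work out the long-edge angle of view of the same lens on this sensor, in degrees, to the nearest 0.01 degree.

Sensor diagonal = √(7.6² + 5.7²) = √90.2500 ≈ 9.5000 mm.
From the diagonal AOV: f = 9.5000 / (2·tan(32.6°)) = 9.5000 / 1.27905 ≈ 7.4274 mm.
Long-edge AOV = 2·arctan(7.6 / (2 × 7.4274)) = 2·arctan(0.51162) ≈ 54.1905°.

54.19°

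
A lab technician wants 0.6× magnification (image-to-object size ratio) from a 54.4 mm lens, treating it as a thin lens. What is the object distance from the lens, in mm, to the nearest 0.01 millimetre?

With m = dᵢ/dₒ and 1/f = 1/dₒ + 1/dᵢ, substituting dᵢ = m·dₒ gives 1/f = (1 + 1/m)/dₒ, hence dₒ = f·(1 + 1/m).
dₒ = 54.4 × (1 + 1/0.6) = 54.4 × 2.66667 ≈ 145.067 mm.

145.07 mm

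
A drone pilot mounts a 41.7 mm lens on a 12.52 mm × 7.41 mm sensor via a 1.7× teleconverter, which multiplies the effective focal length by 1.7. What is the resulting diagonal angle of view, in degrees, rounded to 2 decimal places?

Effective focal length f = 41.7 × 1.7 = 70.89 mm.
Sensor diagonal = √(12.52² + 7.41²) = √211.6585 ≈ 14.5485 mm.
α = 2·arctan(14.548 / (2 × 70.89)) = 2·arctan(0.10261) ≈ 11.7176°.

11.72°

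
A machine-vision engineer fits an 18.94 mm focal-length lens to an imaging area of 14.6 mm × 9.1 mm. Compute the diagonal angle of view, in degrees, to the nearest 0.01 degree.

Sensor diagonal = √(14.6² + 9.1²) = √295.9700 ≈ 17.2038 mm.
Angle of view α = 2·arctan(d/2f) with d = 17.2038 mm and f = 18.94 mm.
d/2f = 0.45417; arctan(0.45417) ≈ 24.4259°, so α ≈ 48.8518°.

48.85°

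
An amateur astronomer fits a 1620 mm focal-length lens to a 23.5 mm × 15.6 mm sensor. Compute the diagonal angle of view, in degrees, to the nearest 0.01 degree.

1.00°

Sensor diagonal = √(23.5² + 15.6²) = √795.6100 ≈ 28.2066 mm.
Angle of view α = 2·arctan(d/2f) with d = 28.2066 mm and f = 1620 mm.
d/2f = 0.00871; arctan(0.00871) ≈ 0.4988°, so α ≈ 0.9976°.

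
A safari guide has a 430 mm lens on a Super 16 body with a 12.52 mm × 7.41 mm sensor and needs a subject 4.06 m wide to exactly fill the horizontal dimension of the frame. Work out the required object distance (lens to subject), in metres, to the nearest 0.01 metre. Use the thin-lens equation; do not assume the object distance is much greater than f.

139.87 m

W: 4.06 m = 4060 mm.
Magnification m = w/W = dᵢ/dₒ; combined with 1/f = 1/dₒ + 1/dᵢ this gives dₒ = f·(1 + W/w).
dₒ = 430 mm × (1 + 4060/12.52) = 430 × 325.2812 ≈ 139870.895 mm = 139.871 m.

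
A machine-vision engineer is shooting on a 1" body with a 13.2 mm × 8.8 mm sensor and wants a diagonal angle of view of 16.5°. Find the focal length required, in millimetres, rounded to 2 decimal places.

Sensor diagonal = √(13.2² + 8.8²) = √251.6800 ≈ 15.8644 mm.
From α = 2·arctan(d/2f) we get f = d / (2·tan(α/2)).
With d = 15.8644 mm and α/2 = 8.25°, tan(α/2) ≈ 0.14499, so f ≈ 15.8644 / 0.28999 ≈ 54.7075 mm.

54.71 mm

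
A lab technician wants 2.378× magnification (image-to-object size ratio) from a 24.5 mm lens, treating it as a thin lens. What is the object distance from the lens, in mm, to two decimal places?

34.80 mm

With m = dᵢ/dₒ and 1/f = 1/dₒ + 1/dᵢ, substituting dᵢ = m·dₒ gives 1/f = (1 + 1/m)/dₒ, hence dₒ = f·(1 + 1/m).
dₒ = 24.5 × (1 + 1/2.378) = 24.5 × 1.42052 ≈ 34.803 mm.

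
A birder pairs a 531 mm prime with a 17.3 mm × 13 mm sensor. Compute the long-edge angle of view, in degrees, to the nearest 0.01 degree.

Angle of view α = 2·arctan(w/2f) with w = 17.3 mm and f = 531 mm.
w/2f = 0.01629; arctan(0.01629) ≈ 0.9333°, so α ≈ 1.8665°.

1.87°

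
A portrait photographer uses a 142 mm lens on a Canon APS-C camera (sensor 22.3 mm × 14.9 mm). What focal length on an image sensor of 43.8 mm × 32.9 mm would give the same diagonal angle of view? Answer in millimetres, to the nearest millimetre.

Sensor diagonal = √(22.3² + 14.9²) = √719.3000 ≈ 26.8198 mm.
Sensor diagonal = √(43.8² + 32.9²) = √3000.8500 ≈ 54.7800 mm.
Equal angle of view means equal diagonal/f ratio, so f₂ = f₁ · (diagonal₂/diagonal₁) = 142 × 54.7800/26.8198.
f₂ = 142 × 2.04252 ≈ 290.038 mm.

290 mm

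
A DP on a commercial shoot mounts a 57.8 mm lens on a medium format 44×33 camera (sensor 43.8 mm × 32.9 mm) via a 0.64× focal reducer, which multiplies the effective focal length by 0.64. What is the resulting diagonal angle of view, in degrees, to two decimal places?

Effective focal length f = 57.8 × 0.64 = 36.992 mm.
Sensor diagonal = √(43.8² + 32.9²) = √3000.8500 ≈ 54.7800 mm.
α = 2·arctan(54.780 / (2 × 36.992)) = 2·arctan(0.74043) ≈ 73.0348°.

73.03°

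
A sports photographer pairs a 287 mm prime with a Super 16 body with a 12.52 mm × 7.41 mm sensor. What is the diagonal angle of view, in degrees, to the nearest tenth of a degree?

2.9°

Sensor diagonal = √(12.52² + 7.41²) = √211.6585 ≈ 14.5485 mm.
Angle of view α = 2·arctan(d/2f) with d = 14.5485 mm and f = 287 mm.
d/2f = 0.02535; arctan(0.02535) ≈ 1.4519°, so α ≈ 2.9038°.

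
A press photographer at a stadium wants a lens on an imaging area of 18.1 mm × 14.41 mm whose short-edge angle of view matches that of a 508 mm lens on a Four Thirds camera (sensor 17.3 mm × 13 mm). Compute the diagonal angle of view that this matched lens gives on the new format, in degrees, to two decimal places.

Equal short-edge AOV ⇒ f₂ = f₁ · 14.41/13 = 508 × 1.10846 ≈ 563.0985 mm.
Sensor diagonal = √(18.1² + 14.41²) = √535.2581 ≈ 23.1356 mm.
Diagonal AOV on the new format = 2·arctan(23.1356 / (2 × 563.0985)) = 2·arctan(0.02054) ≈ 2.3537°.

2.35°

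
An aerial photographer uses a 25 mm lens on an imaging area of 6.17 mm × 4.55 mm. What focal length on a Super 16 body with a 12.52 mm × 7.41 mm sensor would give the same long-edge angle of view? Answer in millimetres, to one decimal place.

50.7 mm

Equal angle of view means equal width/f ratio, so f₂ = f₁ · (width₂/width₁) = 25 × 12.52/6.17.
f₂ = 25 × 2.02917 ≈ 50.729 mm.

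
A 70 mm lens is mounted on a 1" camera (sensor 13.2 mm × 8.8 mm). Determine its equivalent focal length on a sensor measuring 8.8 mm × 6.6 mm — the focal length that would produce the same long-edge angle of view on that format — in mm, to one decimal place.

46.7 mm

Equal angle of view means equal width/f ratio, so f₂ = f₁ · (width₂/width₁) = 70 × 8.8/13.2.
f₂ = 70 × 0.66667 ≈ 46.667 mm.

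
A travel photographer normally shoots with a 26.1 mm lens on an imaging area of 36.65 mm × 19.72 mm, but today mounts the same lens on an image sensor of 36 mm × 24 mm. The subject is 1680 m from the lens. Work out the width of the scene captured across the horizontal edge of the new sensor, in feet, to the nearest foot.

7602 ft

The focal length stays 26.1 mm; the relevant sensor dimension is now w = 36 mm. Object distance dₒ = 1680 m = 1.68e+06 mm.
Thin-lens field width W = w·(dₒ − f)/f = 36 × (1.68e+06 − 26.1)/26.1 ≈ 2317205.379 mm = 2317205.379/304.8 ft = 7602.38 ft.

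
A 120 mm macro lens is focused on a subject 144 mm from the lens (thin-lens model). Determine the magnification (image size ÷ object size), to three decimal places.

Thin lens: 1/f = 1/dₒ + 1/dᵢ → 1/dᵢ = 1/120 − 1/144 = 0.0013889 mm⁻¹, so dᵢ ≈ 720.0000 mm.
Magnification m = dᵢ/dₒ = 720.0000/144 ≈ 5.00000.

5.000×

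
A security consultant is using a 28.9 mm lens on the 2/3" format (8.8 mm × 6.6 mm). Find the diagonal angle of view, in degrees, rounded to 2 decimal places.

Sensor diagonal = √(8.8² + 6.6²) = √121.0000 ≈ 11.0000 mm.
Angle of view α = 2·arctan(d/2f) with d = 11.0000 mm and f = 28.9 mm.
d/2f = 0.19031; arctan(0.19031) ≈ 10.7752°, so α ≈ 21.5504°.

21.55°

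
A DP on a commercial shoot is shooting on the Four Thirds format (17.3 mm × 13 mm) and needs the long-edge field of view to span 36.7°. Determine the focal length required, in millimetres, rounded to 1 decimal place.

From α = 2·arctan(w/2f) we get f = w / (2·tan(α/2)).
With w = 17.3 mm and α/2 = 18.35°, tan(α/2) ≈ 0.33169, so f ≈ 17.3 / 0.66337 ≈ 26.0788 mm.

26.1 mm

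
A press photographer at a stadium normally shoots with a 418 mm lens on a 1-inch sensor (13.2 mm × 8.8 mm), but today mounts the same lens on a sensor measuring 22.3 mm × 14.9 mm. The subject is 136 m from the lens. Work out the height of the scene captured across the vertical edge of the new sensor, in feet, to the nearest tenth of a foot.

The focal length stays 418 mm; the relevant sensor dimension is now h = 14.9 mm. Object distance dₒ = 136 m = 136000 mm.
Thin-lens field height W = h·(dₒ − f)/f = 14.9 × (136000 − 418)/418 ≈ 4832.947 mm = 4832.947/304.8 ft = 15.8561 ft.

15.9 ft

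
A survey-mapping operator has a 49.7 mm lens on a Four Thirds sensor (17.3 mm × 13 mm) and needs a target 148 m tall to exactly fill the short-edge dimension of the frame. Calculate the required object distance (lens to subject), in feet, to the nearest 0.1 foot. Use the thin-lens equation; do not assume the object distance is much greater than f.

W: 148 m = 148000 mm.
Magnification m = h/W = dᵢ/dₒ; combined with 1/f = 1/dₒ + 1/dᵢ this gives dₒ = f·(1 + W/h).
dₒ = 49.7 mm × (1 + 148000/13) = 49.7 × 11385.6154 ≈ 565865.085 mm = 565865.085/304.8 ft = 1856.51 ft.

1856.5 ft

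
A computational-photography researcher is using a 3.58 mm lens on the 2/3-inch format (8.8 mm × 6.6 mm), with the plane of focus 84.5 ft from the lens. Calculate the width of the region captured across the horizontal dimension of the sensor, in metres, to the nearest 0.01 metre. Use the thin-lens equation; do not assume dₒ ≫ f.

dₒ: 84.5 ft × 304.8 mm/ft = 25755.60 mm.
Similar triangles through the lens centre give W/dₒ = w/dᵢ; with 1/f = 1/dₒ + 1/dᵢ this gives W = w·(dₒ − f)/f.
W = 8.8 mm × (25755.6 − 3.58) / 3.58 = 8.8 × 7193.3014 ≈ 63301.053 mm = 63.3011 m.

63.30 m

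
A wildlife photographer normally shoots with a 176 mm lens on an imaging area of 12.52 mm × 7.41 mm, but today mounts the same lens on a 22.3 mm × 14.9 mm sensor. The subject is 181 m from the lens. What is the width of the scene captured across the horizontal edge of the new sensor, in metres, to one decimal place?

22.9 m

The focal length stays 176 mm; the relevant sensor dimension is now w = 22.3 mm. Object distance dₒ = 181 m = 181000 mm.
Thin-lens field width W = w·(dₒ − f)/f = 22.3 × (181000 − 176)/176 ≈ 22911.223 mm = 22.9112 m.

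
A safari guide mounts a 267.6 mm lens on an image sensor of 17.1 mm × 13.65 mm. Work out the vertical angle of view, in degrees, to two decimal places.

Angle of view α = 2·arctan(h/2f) with h = 13.65 mm and f = 267.6 mm.
h/2f = 0.02550; arctan(0.02550) ≈ 1.4610°, so α ≈ 2.9220°.

2.92°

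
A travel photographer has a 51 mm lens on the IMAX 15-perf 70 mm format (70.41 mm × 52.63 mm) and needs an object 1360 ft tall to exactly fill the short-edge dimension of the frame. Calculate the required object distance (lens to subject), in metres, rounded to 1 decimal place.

401.7 m

W: 1360 ft × 304.8 mm/ft = 414527.99 mm.
Magnification m = h/W = dᵢ/dₒ; combined with 1/f = 1/dₒ + 1/dᵢ this gives dₒ = f·(1 + W/h).
dₒ = 51 mm × (1 + 414528/52.63) = 51 × 7877.2680 ≈ 401740.670 mm = 401.741 m.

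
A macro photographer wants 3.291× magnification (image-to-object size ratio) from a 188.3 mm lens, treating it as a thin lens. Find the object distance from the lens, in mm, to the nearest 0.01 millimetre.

245.52 mm

With m = dᵢ/dₒ and 1/f = 1/dₒ + 1/dᵢ, substituting dᵢ = m·dₒ gives 1/f = (1 + 1/m)/dₒ, hence dₒ = f·(1 + 1/m).
dₒ = 188.3 × (1 + 1/3.291) = 188.3 × 1.30386 ≈ 245.517 mm.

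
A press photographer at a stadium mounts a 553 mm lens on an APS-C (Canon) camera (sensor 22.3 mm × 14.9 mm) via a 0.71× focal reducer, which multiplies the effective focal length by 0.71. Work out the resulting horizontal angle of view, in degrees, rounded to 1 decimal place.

3.3°

Effective focal length f = 553 × 0.71 = 392.63 mm.
α = 2·arctan(22.3 / (2 × 392.63)) = 2·arctan(0.02840) ≈ 3.2533°.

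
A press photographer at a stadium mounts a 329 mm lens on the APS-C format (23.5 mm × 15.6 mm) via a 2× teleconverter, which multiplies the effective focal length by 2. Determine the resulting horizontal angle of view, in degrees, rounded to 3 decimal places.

2.046°

Effective focal length f = 329 × 2 = 658 mm.
α = 2·arctan(23.5 / (2 × 658)) = 2·arctan(0.01786) ≈ 2.0461°.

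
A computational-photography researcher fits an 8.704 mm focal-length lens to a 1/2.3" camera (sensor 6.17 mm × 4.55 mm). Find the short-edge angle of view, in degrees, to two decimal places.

Angle of view α = 2·arctan(h/2f) with h = 4.55 mm and f = 8.704 mm.
h/2f = 0.26137; arctan(0.26137) ≈ 14.6479°, so α ≈ 29.2959°.

29.30°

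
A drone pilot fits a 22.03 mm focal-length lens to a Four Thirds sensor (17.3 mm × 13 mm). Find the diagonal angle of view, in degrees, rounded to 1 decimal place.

Sensor diagonal = √(17.3² + 13²) = √468.2900 ≈ 21.6400 mm.
Angle of view α = 2·arctan(d/2f) with d = 21.6400 mm and f = 22.03 mm.
d/2f = 0.49115; arctan(0.49115) ≈ 26.1579°, so α ≈ 52.3158°.

52.3°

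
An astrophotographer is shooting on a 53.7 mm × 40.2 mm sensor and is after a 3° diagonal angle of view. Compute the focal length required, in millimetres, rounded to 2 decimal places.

1280.84 mm

Sensor diagonal = √(53.7² + 40.2²) = √4499.7300 ≈ 67.0800 mm.
From α = 2·arctan(d/2f) we get f = d / (2·tan(α/2)).
With d = 67.0800 mm and α/2 = 1.5°, tan(α/2) ≈ 0.02619, so f ≈ 67.0800 / 0.05237 ≈ 1280.8414 mm.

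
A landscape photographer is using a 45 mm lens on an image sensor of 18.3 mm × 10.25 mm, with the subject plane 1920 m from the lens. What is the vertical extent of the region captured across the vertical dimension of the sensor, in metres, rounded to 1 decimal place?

437.3 m

dₒ: 1920 m = 1.92e+06 mm.
Similar triangles through the lens centre give W/dₒ = h/dᵢ; with 1/f = 1/dₒ + 1/dᵢ this gives W = h·(dₒ − f)/f.
W = 10.25 mm × (1.92e+06 − 45) / 45 = 10.25 × 42665.6667 ≈ 437323.083 mm = 437.323 m.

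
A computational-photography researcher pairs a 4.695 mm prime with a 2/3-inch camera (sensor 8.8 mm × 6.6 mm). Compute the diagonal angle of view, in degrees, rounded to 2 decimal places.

Sensor diagonal = √(8.8² + 6.6²) = √121.0000 ≈ 11.0000 mm.
Angle of view α = 2·arctan(d/2f) with d = 11.0000 mm and f = 4.695 mm.
d/2f = 1.17146; arctan(1.17146) ≈ 49.5147°, so α ≈ 99.0294°.

99.03°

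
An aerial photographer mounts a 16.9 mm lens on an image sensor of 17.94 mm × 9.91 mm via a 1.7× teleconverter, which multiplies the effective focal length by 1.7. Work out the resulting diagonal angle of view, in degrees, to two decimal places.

Effective focal length f = 16.9 × 1.7 = 28.73 mm.
Sensor diagonal = √(17.94² + 9.91²) = √420.0517 ≈ 20.4952 mm.
α = 2·arctan(20.495 / (2 × 28.73)) = 2·arctan(0.35669) ≈ 39.2612°.

39.26°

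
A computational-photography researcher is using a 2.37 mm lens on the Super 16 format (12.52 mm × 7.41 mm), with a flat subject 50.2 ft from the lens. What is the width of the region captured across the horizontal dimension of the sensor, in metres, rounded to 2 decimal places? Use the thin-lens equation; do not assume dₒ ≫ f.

dₒ: 50.2 ft × 304.8 mm/ft = 15300.96 mm.
Similar triangles through the lens centre give W/dₒ = w/dᵢ; with 1/f = 1/dₒ + 1/dᵢ this gives W = w·(dₒ − f)/f.
W = 12.52 mm × (15301 − 2.37) / 2.37 = 12.52 × 6455.1011 ≈ 80817.865 mm = 80.8179 m.

80.82 m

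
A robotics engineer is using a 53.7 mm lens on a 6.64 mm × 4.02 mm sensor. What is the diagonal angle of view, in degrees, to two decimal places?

Sensor diagonal = √(6.64² + 4.02²) = √60.2500 ≈ 7.7621 mm.
Angle of view α = 2·arctan(d/2f) with d = 7.7621 mm and f = 53.7 mm.
d/2f = 0.07227; arctan(0.07227) ≈ 4.1337°, so α ≈ 8.2675°.

8.27°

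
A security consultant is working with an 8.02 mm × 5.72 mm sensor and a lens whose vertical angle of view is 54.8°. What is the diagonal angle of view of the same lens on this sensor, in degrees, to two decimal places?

83.51°

From the vertical AOV: f = 5.72 / (2·tan(27.4°)) = 5.72 / 1.03670 ≈ 5.5175 mm.
Sensor diagonal = √(8.02² + 5.72²) = √97.0388 ≈ 9.8508 mm.
Diagonal AOV = 2·arctan(9.8508 / (2 × 5.5175)) = 2·arctan(0.89269) ≈ 83.5099°.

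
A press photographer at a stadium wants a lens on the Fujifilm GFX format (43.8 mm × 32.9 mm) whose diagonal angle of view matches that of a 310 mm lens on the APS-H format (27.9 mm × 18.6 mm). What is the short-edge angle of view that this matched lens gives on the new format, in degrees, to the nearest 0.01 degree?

3.72°

Sensor diagonal = √(27.9² + 18.6²) = √1124.3700 ≈ 33.5316 mm.
Sensor diagonal = √(43.8² + 32.9²) = √3000.8500 ≈ 54.7800 mm.
Equal diagonal AOV ⇒ f₂ = f₁ · 54.7800/33.5316 = 310 × 1.63368 ≈ 506.4414 mm.
Short-edge AOV on the new format = 2·arctan(32.9 / (2 × 506.4414)) = 2·arctan(0.03248) ≈ 3.7208°.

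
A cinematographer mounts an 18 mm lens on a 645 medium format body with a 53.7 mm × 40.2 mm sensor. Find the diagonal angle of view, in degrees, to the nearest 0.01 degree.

Sensor diagonal = √(53.7² + 40.2²) = √4499.7300 ≈ 67.0800 mm.
Angle of view α = 2·arctan(d/2f) with d = 67.0800 mm and f = 18 mm.
d/2f = 1.86333; arctan(1.86333) ≈ 61.7788°, so α ≈ 123.5575°.

123.56°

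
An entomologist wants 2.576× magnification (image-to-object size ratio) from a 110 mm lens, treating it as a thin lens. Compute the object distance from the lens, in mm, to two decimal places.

With m = dᵢ/dₒ and 1/f = 1/dₒ + 1/dᵢ, substituting dᵢ = m·dₒ gives 1/f = (1 + 1/m)/dₒ, hence dₒ = f·(1 + 1/m).
dₒ = 110 × (1 + 1/2.576) = 110 × 1.38820 ≈ 152.702 mm.

152.70 mm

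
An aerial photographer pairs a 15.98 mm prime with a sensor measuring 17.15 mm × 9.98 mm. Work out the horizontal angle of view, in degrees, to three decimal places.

56.437°

Angle of view α = 2·arctan(w/2f) with w = 17.15 mm and f = 15.98 mm.
w/2f = 0.53661; arctan(0.53661) ≈ 28.2184°, so α ≈ 56.4367°.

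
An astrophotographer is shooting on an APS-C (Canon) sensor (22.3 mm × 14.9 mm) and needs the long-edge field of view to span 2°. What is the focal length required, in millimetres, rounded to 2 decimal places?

638.78 mm

From α = 2·arctan(w/2f) we get f = w / (2·tan(α/2)).
With w = 22.3 mm and α/2 = 1°, tan(α/2) ≈ 0.01746, so f ≈ 22.3 / 0.03491 ≈ 638.7831 mm.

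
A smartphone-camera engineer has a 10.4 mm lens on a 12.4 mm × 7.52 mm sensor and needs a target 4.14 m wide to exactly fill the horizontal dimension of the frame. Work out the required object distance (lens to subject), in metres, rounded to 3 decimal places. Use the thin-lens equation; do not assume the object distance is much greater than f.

W: 4.14 m = 4140 mm.
Magnification m = w/W = dᵢ/dₒ; combined with 1/f = 1/dₒ + 1/dᵢ this gives dₒ = f·(1 + W/w).
dₒ = 10.4 mm × (1 + 4140/12.4) = 10.4 × 334.8710 ≈ 3482.658 mm = 3.48266 m.

3.483 m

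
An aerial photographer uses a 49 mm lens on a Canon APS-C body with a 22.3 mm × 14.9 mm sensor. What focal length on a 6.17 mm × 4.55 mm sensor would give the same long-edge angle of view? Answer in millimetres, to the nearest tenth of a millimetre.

13.6 mm

Equal angle of view means equal width/f ratio, so f₂ = f₁ · (width₂/width₁) = 49 × 6.17/22.3.
f₂ = 49 × 0.27668 ≈ 13.557 mm.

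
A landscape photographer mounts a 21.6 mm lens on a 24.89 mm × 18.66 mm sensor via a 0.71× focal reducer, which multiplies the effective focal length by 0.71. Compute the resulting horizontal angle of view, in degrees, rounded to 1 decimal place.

Effective focal length f = 21.6 × 0.71 = 15.336 mm.
α = 2·arctan(24.89 / (2 × 15.336)) = 2·arctan(0.81149) ≈ 78.1179°.

78.1°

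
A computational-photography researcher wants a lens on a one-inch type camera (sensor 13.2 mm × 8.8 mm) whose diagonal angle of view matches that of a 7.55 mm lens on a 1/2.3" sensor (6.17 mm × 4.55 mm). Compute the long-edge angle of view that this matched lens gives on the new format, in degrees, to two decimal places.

45.80°

Sensor diagonal = √(6.17² + 4.55²) = √58.7714 ≈ 7.6663 mm.
Sensor diagonal = √(13.2² + 8.8²) = √251.6800 ≈ 15.8644 mm.
Equal diagonal AOV ⇒ f₂ = f₁ · 15.8644/7.6663 = 7.55 × 2.06939 ≈ 15.6239 mm.
Long-edge AOV on the new format = 2·arctan(13.2 / (2 × 15.6239)) = 2·arctan(0.42243) ≈ 45.8014°.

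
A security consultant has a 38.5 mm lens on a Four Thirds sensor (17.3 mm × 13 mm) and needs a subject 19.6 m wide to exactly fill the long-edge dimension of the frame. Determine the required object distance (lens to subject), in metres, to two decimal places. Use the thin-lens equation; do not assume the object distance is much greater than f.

W: 19.6 m = 19600 mm.
Magnification m = w/W = dᵢ/dₒ; combined with 1/f = 1/dₒ + 1/dᵢ this gives dₒ = f·(1 + W/w).
dₒ = 38.5 mm × (1 + 19600/17.3) = 38.5 × 1133.9480 ≈ 43656.997 mm = 43.657 m.

43.66 m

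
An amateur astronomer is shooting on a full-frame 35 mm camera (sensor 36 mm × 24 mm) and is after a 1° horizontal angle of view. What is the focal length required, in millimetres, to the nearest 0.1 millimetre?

2062.6 mm

From α = 2·arctan(w/2f) we get f = w / (2·tan(α/2)).
With w = 36 mm and α/2 = 0.5°, tan(α/2) ≈ 0.00873, so f ≈ 36 / 0.01745 ≈ 2062.5957 mm.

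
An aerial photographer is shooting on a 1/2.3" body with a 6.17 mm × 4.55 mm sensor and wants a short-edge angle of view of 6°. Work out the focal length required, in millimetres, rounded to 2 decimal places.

43.41 mm

From α = 2·arctan(h/2f) we get f = h / (2·tan(α/2)).
With h = 4.55 mm and α/2 = 3°, tan(α/2) ≈ 0.05241, so f ≈ 4.55 / 0.10482 ≈ 43.4096 mm.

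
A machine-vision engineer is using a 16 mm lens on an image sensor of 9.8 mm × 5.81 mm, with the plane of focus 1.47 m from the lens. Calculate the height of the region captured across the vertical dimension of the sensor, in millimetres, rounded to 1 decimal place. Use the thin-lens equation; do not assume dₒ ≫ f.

528.0 mm

dₒ: 1.47 m = 1470 mm.
Similar triangles through the lens centre give W/dₒ = h/dᵢ; with 1/f = 1/dₒ + 1/dᵢ this gives W = h·(dₒ − f)/f.
W = 5.81 mm × (1470 − 16) / 16 = 5.81 × 90.8750 ≈ 527.984 mm.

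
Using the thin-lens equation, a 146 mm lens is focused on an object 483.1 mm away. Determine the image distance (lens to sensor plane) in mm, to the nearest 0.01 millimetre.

209.23 mm

1/dᵢ = 1/f − 1/dₒ = 1/146 − 1/483.1 = 0.0047794 mm⁻¹.
dᵢ = 1/0.0047794 ≈ 209.2335 mm.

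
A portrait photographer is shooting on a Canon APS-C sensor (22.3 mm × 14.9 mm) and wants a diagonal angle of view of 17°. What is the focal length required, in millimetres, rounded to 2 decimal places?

Sensor diagonal = √(22.3² + 14.9²) = √719.3000 ≈ 26.8198 mm.
From α = 2·arctan(d/2f) we get f = d / (2·tan(α/2)).
With d = 26.8198 mm and α/2 = 8.5°, tan(α/2) ≈ 0.14945, so f ≈ 26.8198 / 0.29890 ≈ 89.7276 mm.

89.73 mm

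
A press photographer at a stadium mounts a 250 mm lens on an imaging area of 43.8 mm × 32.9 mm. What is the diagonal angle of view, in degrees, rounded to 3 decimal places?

12.505°

Sensor diagonal = √(43.8² + 32.9²) = √3000.8500 ≈ 54.7800 mm.
Angle of view α = 2·arctan(d/2f) with d = 54.7800 mm and f = 250 mm.
d/2f = 0.10956; arctan(0.10956) ≈ 6.2524°, so α ≈ 12.5048°.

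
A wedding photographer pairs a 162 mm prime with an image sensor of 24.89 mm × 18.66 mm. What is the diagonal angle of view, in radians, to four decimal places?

Sensor diagonal = √(24.89² + 18.66²) = √967.7077 ≈ 31.1080 mm.
Angle of view α = 2·arctan(d/2f) with d = 31.1080 mm and f = 162 mm.
d/2f = 0.09601; arctan(0.09601) ≈ 0.0957 rad, so α ≈ 0.1914 rad.

0.1914 rad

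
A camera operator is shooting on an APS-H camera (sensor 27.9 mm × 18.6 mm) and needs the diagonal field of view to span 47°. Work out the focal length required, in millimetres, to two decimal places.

38.56 mm

Sensor diagonal = √(27.9² + 18.6²) = √1124.3700 ≈ 33.5316 mm.
From α = 2·arctan(d/2f) we get f = d / (2·tan(α/2)).
With d = 33.5316 mm and α/2 = 23.5°, tan(α/2) ≈ 0.43481, so f ≈ 33.5316 / 0.86962 ≈ 38.5587 mm.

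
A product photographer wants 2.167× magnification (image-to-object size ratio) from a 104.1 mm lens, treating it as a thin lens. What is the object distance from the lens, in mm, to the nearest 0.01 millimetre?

With m = dᵢ/dₒ and 1/f = 1/dₒ + 1/dᵢ, substituting dᵢ = m·dₒ gives 1/f = (1 + 1/m)/dₒ, hence dₒ = f·(1 + 1/m).
dₒ = 104.1 × (1 + 1/2.167) = 104.1 × 1.46147 ≈ 152.139 mm.

152.14 mm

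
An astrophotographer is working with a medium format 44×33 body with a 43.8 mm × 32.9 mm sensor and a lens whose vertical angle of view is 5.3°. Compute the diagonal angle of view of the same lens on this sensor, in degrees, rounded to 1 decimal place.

8.8°

From the vertical AOV: f = 32.9 / (2·tan(2.65°)) = 32.9 / 0.09257 ≈ 355.4126 mm.
Sensor diagonal = √(43.8² + 32.9²) = √3000.8500 ≈ 54.7800 mm.
Diagonal AOV = 2·arctan(54.7800 / (2 × 355.4126)) = 2·arctan(0.07707) ≈ 8.8136°.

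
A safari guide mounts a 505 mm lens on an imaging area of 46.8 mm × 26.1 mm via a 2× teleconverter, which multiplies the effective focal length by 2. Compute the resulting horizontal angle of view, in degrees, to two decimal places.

Effective focal length f = 505 × 2 = 1010 mm.
α = 2·arctan(46.8 / (2 × 1010)) = 2·arctan(0.02317) ≈ 2.6544°.

2.65°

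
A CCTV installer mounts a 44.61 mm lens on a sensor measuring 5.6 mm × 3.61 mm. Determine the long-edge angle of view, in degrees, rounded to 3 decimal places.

Angle of view α = 2·arctan(w/2f) with w = 5.6 mm and f = 44.61 mm.
w/2f = 0.06277; arctan(0.06277) ≈ 3.5915°, so α ≈ 7.1831°.

7.183°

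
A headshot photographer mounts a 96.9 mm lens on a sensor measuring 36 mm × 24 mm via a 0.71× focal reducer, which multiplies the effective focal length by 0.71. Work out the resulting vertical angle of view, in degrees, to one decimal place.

Effective focal length f = 96.9 × 0.71 = 68.799 mm.
α = 2·arctan(24 / (2 × 68.799)) = 2·arctan(0.17442) ≈ 19.7881°.

19.8°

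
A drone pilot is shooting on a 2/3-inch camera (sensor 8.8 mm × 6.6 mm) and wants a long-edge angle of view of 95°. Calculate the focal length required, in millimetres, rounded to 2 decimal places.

4.03 mm

From α = 2·arctan(w/2f) we get f = w / (2·tan(α/2)).
With w = 8.8 mm and α/2 = 47.5°, tan(α/2) ≈ 1.09131, so f ≈ 8.8 / 2.18262 ≈ 4.0319 mm.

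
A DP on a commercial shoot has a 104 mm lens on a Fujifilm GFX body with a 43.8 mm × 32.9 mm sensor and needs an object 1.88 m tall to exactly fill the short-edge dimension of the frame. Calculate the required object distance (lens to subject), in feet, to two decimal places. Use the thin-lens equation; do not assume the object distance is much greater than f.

19.84 ft

W: 1.88 m = 1880 mm.
Magnification m = h/W = dᵢ/dₒ; combined with 1/f = 1/dₒ + 1/dᵢ this gives dₒ = f·(1 + W/h).
dₒ = 104 mm × (1 + 1880/32.9) = 104 × 58.1429 ≈ 6046.857 mm = 6046.857/304.8 ft = 19.8388 ft.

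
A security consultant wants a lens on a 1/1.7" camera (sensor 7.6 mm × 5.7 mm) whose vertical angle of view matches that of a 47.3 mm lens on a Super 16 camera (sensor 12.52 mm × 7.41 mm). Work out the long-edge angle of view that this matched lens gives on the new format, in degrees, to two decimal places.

Equal vertical AOV ⇒ f₂ = f₁ · 5.7/7.41 = 47.3 × 0.76923 ≈ 36.3846 mm.
Long-edge AOV on the new format = 2·arctan(7.6 / (2 × 36.3846)) = 2·arctan(0.10444) ≈ 11.9247°.

11.92°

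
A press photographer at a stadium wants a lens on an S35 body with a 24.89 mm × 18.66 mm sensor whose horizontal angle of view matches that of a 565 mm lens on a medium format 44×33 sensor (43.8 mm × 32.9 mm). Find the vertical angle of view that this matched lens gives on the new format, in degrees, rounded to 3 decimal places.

Equal horizontal AOV ⇒ f₂ = f₁ · 24.89/43.8 = 565 × 0.56826 ≈ 321.0696 mm.
Vertical AOV on the new format = 2·arctan(18.66 / (2 × 321.0696)) = 2·arctan(0.02906) ≈ 3.3290°.

3.329°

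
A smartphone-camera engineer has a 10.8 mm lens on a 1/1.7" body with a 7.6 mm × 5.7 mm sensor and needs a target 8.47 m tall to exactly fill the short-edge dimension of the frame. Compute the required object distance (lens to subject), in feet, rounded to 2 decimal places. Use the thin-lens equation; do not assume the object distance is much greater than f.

W: 8.47 m = 8470 mm.
Magnification m = h/W = dᵢ/dₒ; combined with 1/f = 1/dₒ + 1/dᵢ this gives dₒ = f·(1 + W/h).
dₒ = 10.8 mm × (1 + 8470/5.7) = 10.8 × 1486.9649 ≈ 16059.221 mm = 16059.221/304.8 ft = 52.6877 ft.

52.69 ft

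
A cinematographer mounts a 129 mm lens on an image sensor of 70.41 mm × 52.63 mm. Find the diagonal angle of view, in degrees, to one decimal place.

Sensor diagonal = √(70.41² + 52.63²) = √7727.4850 ≈ 87.9061 mm.
Angle of view α = 2·arctan(d/2f) with d = 87.9061 mm and f = 129 mm.
d/2f = 0.34072; arctan(0.34072) ≈ 18.8151°, so α ≈ 37.6301°.

37.6°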